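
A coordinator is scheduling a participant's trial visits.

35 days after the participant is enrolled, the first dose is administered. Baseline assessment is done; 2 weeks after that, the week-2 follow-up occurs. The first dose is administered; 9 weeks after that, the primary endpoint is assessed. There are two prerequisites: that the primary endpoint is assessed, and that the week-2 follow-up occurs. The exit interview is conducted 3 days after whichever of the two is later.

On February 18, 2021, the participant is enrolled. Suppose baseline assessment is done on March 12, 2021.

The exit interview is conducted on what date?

May 30, 2021

The participant is enrolled: Feb 18, 2021.
The first dose is administered: Feb 18, 2021 + 35 days = Mar 25, 2021.
The primary endpoint is assessed: Mar 25, 2021 + 9 weeks = May 27, 2021.
Baseline assessment is done: Mar 12, 2021.
The week-2 follow-up occurs: Mar 12, 2021 + 2 weeks = Mar 26, 2021.
Both prerequisites met — the primary endpoint is assessed (May 27, 2021), the week-2 follow-up occurs (Mar 26, 2021); the later is May 27, 2021.
The exit interview is conducted: May 27, 2021 + 3 days = May 30, 2021.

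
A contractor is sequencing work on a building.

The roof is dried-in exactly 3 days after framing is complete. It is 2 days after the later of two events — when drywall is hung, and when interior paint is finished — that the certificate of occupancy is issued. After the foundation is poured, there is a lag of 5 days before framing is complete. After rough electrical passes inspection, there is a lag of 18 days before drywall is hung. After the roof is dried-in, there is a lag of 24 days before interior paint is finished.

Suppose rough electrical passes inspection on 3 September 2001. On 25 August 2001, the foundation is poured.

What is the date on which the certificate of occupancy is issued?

Rough electrical passes inspection: Sep 3, 2001.
Drywall is hung: Sep 3, 2001 + 18 days = Sep 21, 2001.
The foundation is poured: Aug 25, 2001.
Framing is complete: Aug 25, 2001 + 5 days = Aug 30, 2001.
The roof is dried-in: Aug 30, 2001 + 3 days = Sep 2, 2001.
Interior paint is finished: Sep 2, 2001 + 24 days = Sep 26, 2001.
Both prerequisites met — drywall is hung (Sep 21, 2001), interior paint is finished (Sep 26, 2001); the later is Sep 26, 2001.
The certificate of occupancy is issued: Sep 26, 2001 + 2 days = Sep 28, 2001.

28 September 2001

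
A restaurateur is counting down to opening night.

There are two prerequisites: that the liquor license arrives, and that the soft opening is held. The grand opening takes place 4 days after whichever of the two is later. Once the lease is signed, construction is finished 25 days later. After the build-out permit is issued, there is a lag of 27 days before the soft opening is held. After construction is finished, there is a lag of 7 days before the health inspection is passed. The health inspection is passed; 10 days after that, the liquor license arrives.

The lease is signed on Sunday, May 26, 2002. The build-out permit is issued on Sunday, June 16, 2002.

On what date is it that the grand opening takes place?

Wednesday, July 17, 2002

The lease is signed: May 26, 2002.
Construction is finished: May 26, 2002 + 25 days = Jun 20, 2002.
The health inspection is passed: Jun 20, 2002 + 7 days = Jun 27, 2002.
The liquor license arrives: Jun 27, 2002 + 10 days = Jul 7, 2002.
The build-out permit is issued: Jun 16, 2002.
The soft opening is held: Jun 16, 2002 + 27 days = Jul 13, 2002.
Both prerequisites met — the liquor license arrives (Jul 7, 2002), the soft opening is held (Jul 13, 2002); the later is Jul 13, 2002.
The grand opening takes place: Jul 13, 2002 + 4 days = Jul 17, 2002.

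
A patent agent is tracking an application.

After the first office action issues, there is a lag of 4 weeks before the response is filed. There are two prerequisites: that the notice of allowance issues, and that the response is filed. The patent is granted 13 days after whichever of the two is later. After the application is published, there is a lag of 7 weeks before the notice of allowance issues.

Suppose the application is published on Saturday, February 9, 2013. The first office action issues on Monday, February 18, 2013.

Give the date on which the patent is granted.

Friday, April 12, 2013

The application is published: Feb 9, 2013.
The notice of allowance issues: Feb 9, 2013 + 7 weeks = Mar 30, 2013.
The first office action issues: Feb 18, 2013.
The response is filed: Feb 18, 2013 + 4 weeks = Mar 18, 2013.
Both prerequisites met — the notice of allowance issues (Mar 30, 2013), the response is filed (Mar 18, 2013); the later is Mar 30, 2013.
The patent is granted: Mar 30, 2013 + 13 days = Apr 12, 2013.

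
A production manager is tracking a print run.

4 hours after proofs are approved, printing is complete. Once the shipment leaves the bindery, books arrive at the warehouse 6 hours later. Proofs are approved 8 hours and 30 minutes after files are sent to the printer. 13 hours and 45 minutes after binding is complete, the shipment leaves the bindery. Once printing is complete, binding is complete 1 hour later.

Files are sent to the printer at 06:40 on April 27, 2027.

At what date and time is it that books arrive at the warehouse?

Files are sent to the printer: 06:40 Apr 27, 2027.
Proofs are approved: 06:40 Apr 27, 2027 + 8h30m = 15:10 Apr 27, 2027.
Printing is complete: 15:10 Apr 27, 2027 + 4h = 19:10 Apr 27, 2027.
Binding is complete: 19:10 Apr 27, 2027 + 1h = 20:10 Apr 27, 2027.
The shipment leaves the bindery: 20:10 Apr 27, 2027 + 13h45m = 09:55 Apr 28, 2027.
Books arrive at the warehouse: 09:55 Apr 28, 2027 + 6h = 15:55 Apr 28, 2027.

15:55 on April 28, 2027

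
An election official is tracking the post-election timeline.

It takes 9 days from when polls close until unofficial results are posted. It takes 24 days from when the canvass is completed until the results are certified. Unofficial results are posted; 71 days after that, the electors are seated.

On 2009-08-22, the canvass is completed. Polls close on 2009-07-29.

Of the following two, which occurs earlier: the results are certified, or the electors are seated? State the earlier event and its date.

The canvass is completed: Aug 22, 2009.
The results are certified: Aug 22, 2009 + 24 days = Sep 15, 2009.
Polls close: Jul 29, 2009.
Unofficial results are posted: Jul 29, 2009 + 9 days = Aug 7, 2009.
The electors are seated: Aug 7, 2009 + 71 days = Oct 17, 2009.
Comparing: the results are certified on Sep 15, 2009 vs the electors are seated on Oct 17, 2009. Earlier: the results are certified.

The results are certified — 2009-09-15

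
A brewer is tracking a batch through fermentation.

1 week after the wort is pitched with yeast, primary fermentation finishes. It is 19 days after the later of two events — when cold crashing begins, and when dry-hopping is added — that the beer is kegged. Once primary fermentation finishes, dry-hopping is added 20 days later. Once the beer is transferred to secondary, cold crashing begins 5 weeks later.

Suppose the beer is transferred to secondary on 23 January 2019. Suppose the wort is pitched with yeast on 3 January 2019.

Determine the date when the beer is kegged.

The beer is transferred to secondary: Jan 23, 2019.
Cold crashing begins: Jan 23, 2019 + 5 weeks = Feb 27, 2019.
The wort is pitched with yeast: Jan 3, 2019.
Primary fermentation finishes: Jan 3, 2019 + 1 week = Jan 10, 2019.
Dry-hopping is added: Jan 10, 2019 + 20 days = Jan 30, 2019.
Both prerequisites met — cold crashing begins (Feb 27, 2019), dry-hopping is added (Jan 30, 2019); the later is Feb 27, 2019.
The beer is kegged: Feb 27, 2019 + 19 days = Mar 18, 2019.

18 March 2019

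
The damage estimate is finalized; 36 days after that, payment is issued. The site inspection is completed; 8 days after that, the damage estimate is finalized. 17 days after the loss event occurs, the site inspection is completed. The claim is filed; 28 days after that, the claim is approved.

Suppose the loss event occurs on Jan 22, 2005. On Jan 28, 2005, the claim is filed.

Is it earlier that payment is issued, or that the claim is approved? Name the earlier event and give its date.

The loss event occurs: Jan 22, 2005.
The site inspection is completed: Jan 22, 2005 + 17 days = Feb 8, 2005.
The damage estimate is finalized: Feb 8, 2005 + 8 days = Feb 16, 2005.
Payment is issued: Feb 16, 2005 + 36 days = Mar 24, 2005.
The claim is filed: Jan 28, 2005.
The claim is approved: Jan 28, 2005 + 28 days = Feb 25, 2005.
Comparing: payment is issued on Mar 24, 2005 vs the claim is approved on Feb 25, 2005. Earlier: the claim is approved.

The claim is approved — Feb 25, 2005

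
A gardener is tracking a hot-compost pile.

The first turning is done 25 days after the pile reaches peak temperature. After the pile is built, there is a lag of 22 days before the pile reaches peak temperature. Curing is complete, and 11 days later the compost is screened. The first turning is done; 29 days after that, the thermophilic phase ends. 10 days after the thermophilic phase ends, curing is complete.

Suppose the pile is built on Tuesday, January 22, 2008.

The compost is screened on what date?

The pile is built: Jan 22, 2008.
The pile reaches peak temperature: Jan 22, 2008 + 22 days = Feb 13, 2008.
The first turning is done: Feb 13, 2008 + 25 days = Mar 9, 2008.
The thermophilic phase ends: Mar 9, 2008 + 29 days = Apr 7, 2008.
Curing is complete: Apr 7, 2008 + 10 days = Apr 17, 2008.
The compost is screened: Apr 17, 2008 + 11 days = Apr 28, 2008.

Monday, April 28, 2008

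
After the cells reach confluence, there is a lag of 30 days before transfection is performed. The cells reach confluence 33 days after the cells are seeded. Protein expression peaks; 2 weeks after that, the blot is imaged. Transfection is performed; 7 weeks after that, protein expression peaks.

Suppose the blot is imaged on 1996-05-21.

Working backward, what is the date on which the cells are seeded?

1996-01-16

The blot is imaged: May 21, 1996.
Protein expression peaks: May 21, 1996 − 2 weeks = May 7, 1996.
Transfection is performed: May 7, 1996 − 7 weeks = Mar 19, 1996.
The cells reach confluence: Mar 19, 1996 − 30 days = Feb 18, 1996.
The cells are seeded: Feb 18, 1996 − 33 days = Jan 16, 1996.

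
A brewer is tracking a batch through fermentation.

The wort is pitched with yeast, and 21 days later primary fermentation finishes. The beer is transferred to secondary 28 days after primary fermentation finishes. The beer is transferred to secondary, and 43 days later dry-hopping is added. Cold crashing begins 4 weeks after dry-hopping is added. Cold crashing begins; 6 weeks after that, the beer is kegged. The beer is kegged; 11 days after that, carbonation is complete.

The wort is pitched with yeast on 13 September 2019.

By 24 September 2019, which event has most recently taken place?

The wort is pitched with yeast

The wort is pitched with yeast: Sep 13, 2019.
Primary fermentation finishes: Sep 13, 2019 + 21 days = Oct 4, 2019.
The beer is transferred to secondary: Oct 4, 2019 + 28 days = Nov 1, 2019.
Dry-hopping is added: Nov 1, 2019 + 43 days = Dec 14, 2019.
Cold crashing begins: Dec 14, 2019 + 4 weeks = Jan 11, 2020.
The beer is kegged: Jan 11, 2020 + 6 weeks = Feb 22, 2020.
Carbonation is complete: Feb 22, 2020 + 11 days = Mar 4, 2020.
Sep 24, 2019 falls between when the wort is pitched with yeast (Sep 13, 2019) and when primary fermentation finishes (Oct 4, 2019).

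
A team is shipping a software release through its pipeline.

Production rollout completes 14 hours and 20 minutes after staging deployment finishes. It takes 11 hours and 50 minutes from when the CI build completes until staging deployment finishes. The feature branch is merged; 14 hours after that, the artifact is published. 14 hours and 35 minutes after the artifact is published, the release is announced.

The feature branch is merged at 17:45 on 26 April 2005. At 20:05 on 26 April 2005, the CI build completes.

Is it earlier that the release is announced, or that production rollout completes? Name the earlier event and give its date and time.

Production rollout completes — 22:15 on 27 April 2005

The feature branch is merged: 17:45 Apr 26, 2005.
The artifact is published: 17:45 Apr 26, 2005 + 14h = 07:45 Apr 27, 2005.
The release is announced: 07:45 Apr 27, 2005 + 14h35m = 22:20 Apr 27, 2005.
The CI build completes: 20:05 Apr 26, 2005.
Staging deployment finishes: 20:05 Apr 26, 2005 + 11h50m = 07:55 Apr 27, 2005.
Production rollout completes: 07:55 Apr 27, 2005 + 14h20m = 22:15 Apr 27, 2005.
Comparing: the release is announced at 22:20 Apr 27, 2005 vs production rollout completes at 22:15 Apr 27, 2005. Earlier: production rollout completes.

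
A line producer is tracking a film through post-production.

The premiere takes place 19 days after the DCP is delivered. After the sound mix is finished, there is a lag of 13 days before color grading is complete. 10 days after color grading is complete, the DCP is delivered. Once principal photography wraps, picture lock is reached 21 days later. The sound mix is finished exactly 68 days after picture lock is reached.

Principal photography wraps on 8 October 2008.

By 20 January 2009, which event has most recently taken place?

Principal photography wraps: Oct 8, 2008.
Picture lock is reached: Oct 8, 2008 + 21 days = Oct 29, 2008.
The sound mix is finished: Oct 29, 2008 + 68 days = Jan 5, 2009.
Color grading is complete: Jan 5, 2009 + 13 days = Jan 18, 2009.
The DCP is delivered: Jan 18, 2009 + 10 days = Jan 28, 2009.
The premiere takes place: Jan 28, 2009 + 19 days = Feb 16, 2009.
Jan 20, 2009 falls between when color grading is complete (Jan 18, 2009) and when the DCP is delivered (Jan 28, 2009).

Color grading is complete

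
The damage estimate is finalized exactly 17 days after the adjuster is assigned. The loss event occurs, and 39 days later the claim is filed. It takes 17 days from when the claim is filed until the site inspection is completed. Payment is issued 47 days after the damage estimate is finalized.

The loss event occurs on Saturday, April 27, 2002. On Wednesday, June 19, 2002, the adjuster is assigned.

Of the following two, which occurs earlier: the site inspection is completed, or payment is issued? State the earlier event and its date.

The site inspection is completed — Saturday, June 22, 2002

The loss event occurs: Apr 27, 2002.
The claim is filed: Apr 27, 2002 + 39 days = Jun 5, 2002.
The site inspection is completed: Jun 5, 2002 + 17 days = Jun 22, 2002.
The adjuster is assigned: Jun 19, 2002.
The damage estimate is finalized: Jun 19, 2002 + 17 days = Jul 6, 2002.
Payment is issued: Jul 6, 2002 + 47 days = Aug 22, 2002.
Comparing: the site inspection is completed on Jun 22, 2002 vs payment is issued on Aug 22, 2002. Earlier: the site inspection is completed.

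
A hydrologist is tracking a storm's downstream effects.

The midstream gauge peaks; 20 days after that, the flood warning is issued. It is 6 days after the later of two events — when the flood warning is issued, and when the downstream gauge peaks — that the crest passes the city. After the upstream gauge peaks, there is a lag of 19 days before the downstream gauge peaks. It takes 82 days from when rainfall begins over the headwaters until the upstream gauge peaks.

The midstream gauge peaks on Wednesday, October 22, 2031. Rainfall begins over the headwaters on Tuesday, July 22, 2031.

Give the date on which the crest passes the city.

The midstream gauge peaks: Oct 22, 2031.
The flood warning is issued: Oct 22, 2031 + 20 days = Nov 11, 2031.
Rainfall begins over the headwaters: Jul 22, 2031.
The upstream gauge peaks: Jul 22, 2031 + 82 days = Oct 12, 2031.
The downstream gauge peaks: Oct 12, 2031 + 19 days = Oct 31, 2031.
Both prerequisites met — the flood warning is issued (Nov 11, 2031), the downstream gauge peaks (Oct 31, 2031); the later is Nov 11, 2031.
The crest passes the city: Nov 11, 2031 + 6 days = Nov 17, 2031.

Monday, November 17, 2031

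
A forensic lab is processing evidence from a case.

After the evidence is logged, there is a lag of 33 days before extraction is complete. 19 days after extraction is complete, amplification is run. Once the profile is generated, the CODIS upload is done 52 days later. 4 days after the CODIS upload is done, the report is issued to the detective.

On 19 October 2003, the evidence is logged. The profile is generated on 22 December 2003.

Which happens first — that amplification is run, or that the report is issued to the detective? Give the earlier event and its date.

Amplification is run — 10 December 2003

The evidence is logged: Oct 19, 2003.
Extraction is complete: Oct 19, 2003 + 33 days = Nov 21, 2003.
Amplification is run: Nov 21, 2003 + 19 days = Dec 10, 2003.
The profile is generated: Dec 22, 2003.
The CODIS upload is done: Dec 22, 2003 + 52 days = Feb 12, 2004.
The report is issued to the detective: Feb 12, 2004 + 4 days = Feb 16, 2004.
Comparing: amplification is run on Dec 10, 2003 vs the report is issued to the detective on Feb 16, 2004. Earlier: amplification is run.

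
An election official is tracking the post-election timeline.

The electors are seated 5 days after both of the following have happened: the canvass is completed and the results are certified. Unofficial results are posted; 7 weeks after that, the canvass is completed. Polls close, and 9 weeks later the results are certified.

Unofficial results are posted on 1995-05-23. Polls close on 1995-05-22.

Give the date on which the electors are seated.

Unofficial results are posted: May 23, 1995.
The canvass is completed: May 23, 1995 + 7 weeks = Jul 11, 1995.
Polls close: May 22, 1995.
The results are certified: May 22, 1995 + 9 weeks = Jul 24, 1995.
Both prerequisites met — the canvass is completed (Jul 11, 1995), the results are certified (Jul 24, 1995); the later is Jul 24, 1995.
The electors are seated: Jul 24, 1995 + 5 days = Jul 29, 1995.

1995-07-29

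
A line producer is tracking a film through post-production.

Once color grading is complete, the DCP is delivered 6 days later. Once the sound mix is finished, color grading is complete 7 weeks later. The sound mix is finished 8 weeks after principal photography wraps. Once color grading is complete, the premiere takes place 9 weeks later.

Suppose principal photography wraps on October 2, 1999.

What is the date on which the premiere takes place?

Principal photography wraps: Oct 2, 1999.
The sound mix is finished: Oct 2, 1999 + 8 weeks = Nov 27, 1999.
Color grading is complete: Nov 27, 1999 + 7 weeks = Jan 15, 2000.
The premiere takes place: Jan 15, 2000 + 9 weeks = Mar 18, 2000.

March 18, 2000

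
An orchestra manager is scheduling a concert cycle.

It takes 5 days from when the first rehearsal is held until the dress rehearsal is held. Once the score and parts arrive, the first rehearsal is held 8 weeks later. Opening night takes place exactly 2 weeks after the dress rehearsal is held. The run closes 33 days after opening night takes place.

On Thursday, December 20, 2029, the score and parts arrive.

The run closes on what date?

Sunday, April 7, 2030

The score and parts arrive: Dec 20, 2029.
The first rehearsal is held: Dec 20, 2029 + 8 weeks = Feb 14, 2030.
The dress rehearsal is held: Feb 14, 2030 + 5 days = Feb 19, 2030.
Opening night takes place: Feb 19, 2030 + 2 weeks = Mar 5, 2030.
The run closes: Mar 5, 2030 + 33 days = Apr 7, 2030.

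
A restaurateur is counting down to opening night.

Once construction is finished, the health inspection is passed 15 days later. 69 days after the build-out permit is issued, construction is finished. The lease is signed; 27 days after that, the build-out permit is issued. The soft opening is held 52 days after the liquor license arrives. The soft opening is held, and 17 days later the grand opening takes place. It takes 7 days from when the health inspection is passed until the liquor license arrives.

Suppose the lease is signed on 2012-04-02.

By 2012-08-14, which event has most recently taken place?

The liquor license arrives

The lease is signed: Apr 2, 2012.
The build-out permit is issued: Apr 2, 2012 + 27 days = Apr 29, 2012.
Construction is finished: Apr 29, 2012 + 69 days = Jul 7, 2012.
The health inspection is passed: Jul 7, 2012 + 15 days = Jul 22, 2012.
The liquor license arrives: Jul 22, 2012 + 7 days = Jul 29, 2012.
The soft opening is held: Jul 29, 2012 + 52 days = Sep 19, 2012.
The grand opening takes place: Sep 19, 2012 + 17 days = Oct 6, 2012.
Aug 14, 2012 falls between when the liquor license arrives (Jul 29, 2012) and when the soft opening is held (Sep 19, 2012).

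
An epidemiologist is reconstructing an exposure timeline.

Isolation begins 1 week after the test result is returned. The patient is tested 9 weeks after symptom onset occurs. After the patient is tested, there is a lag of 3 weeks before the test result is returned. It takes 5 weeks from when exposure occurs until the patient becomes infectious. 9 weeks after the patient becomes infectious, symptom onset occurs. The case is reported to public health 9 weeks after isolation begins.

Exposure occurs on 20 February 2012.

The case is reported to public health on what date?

Exposure occurs: Feb 20, 2012.
The patient becomes infectious: Feb 20, 2012 + 5 weeks = Mar 26, 2012.
Symptom onset occurs: Mar 26, 2012 + 9 weeks = May 28, 2012.
The patient is tested: May 28, 2012 + 9 weeks = Jul 30, 2012.
The test result is returned: Jul 30, 2012 + 3 weeks = Aug 20, 2012.
Isolation begins: Aug 20, 2012 + 1 week = Aug 27, 2012.
The case is reported to public health: Aug 27, 2012 + 9 weeks = Oct 29, 2012.

29 October 2012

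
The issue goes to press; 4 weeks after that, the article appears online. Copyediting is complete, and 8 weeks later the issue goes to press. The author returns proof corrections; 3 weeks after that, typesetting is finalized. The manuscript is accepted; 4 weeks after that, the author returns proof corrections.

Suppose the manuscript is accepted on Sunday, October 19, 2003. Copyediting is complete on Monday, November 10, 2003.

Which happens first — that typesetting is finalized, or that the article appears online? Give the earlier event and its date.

Typesetting is finalized — Sunday, December 7, 2003

The manuscript is accepted: Oct 19, 2003.
The author returns proof corrections: Oct 19, 2003 + 4 weeks = Nov 16, 2003.
Typesetting is finalized: Nov 16, 2003 + 3 weeks = Dec 7, 2003.
Copyediting is complete: Nov 10, 2003.
The issue goes to press: Nov 10, 2003 + 8 weeks = Jan 5, 2004.
The article appears online: Jan 5, 2004 + 4 weeks = Feb 2, 2004.
Comparing: typesetting is finalized on Dec 7, 2003 vs the article appears online on Feb 2, 2004. Earlier: typesetting is finalized.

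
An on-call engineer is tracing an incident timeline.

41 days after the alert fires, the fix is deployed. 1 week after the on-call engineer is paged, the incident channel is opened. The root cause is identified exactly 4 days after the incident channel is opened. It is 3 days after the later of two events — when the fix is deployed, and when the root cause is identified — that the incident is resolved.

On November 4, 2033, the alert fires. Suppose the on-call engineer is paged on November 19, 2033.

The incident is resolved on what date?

December 18, 2033

The alert fires: Nov 4, 2033.
The fix is deployed: Nov 4, 2033 + 41 days = Dec 15, 2033.
The on-call engineer is paged: Nov 19, 2033.
The incident channel is opened: Nov 19, 2033 + 1 week = Nov 26, 2033.
The root cause is identified: Nov 26, 2033 + 4 days = Nov 30, 2033.
Both prerequisites met — the fix is deployed (Dec 15, 2033), the root cause is identified (Nov 30, 2033); the later is Dec 15, 2033.
The incident is resolved: Dec 15, 2033 + 3 days = Dec 18, 2033.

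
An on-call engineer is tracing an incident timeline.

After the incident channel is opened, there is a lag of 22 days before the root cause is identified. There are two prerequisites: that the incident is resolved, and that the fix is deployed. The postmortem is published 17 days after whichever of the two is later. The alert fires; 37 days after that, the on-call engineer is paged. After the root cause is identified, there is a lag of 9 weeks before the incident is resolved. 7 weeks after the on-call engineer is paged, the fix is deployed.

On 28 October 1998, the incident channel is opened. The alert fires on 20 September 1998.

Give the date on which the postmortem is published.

The incident channel is opened: Oct 28, 1998.
The root cause is identified: Oct 28, 1998 + 22 days = Nov 19, 1998.
The incident is resolved: Nov 19, 1998 + 9 weeks = Jan 21, 1999.
The alert fires: Sep 20, 1998.
The on-call engineer is paged: Sep 20, 1998 + 37 days = Oct 27, 1998.
The fix is deployed: Oct 27, 1998 + 7 weeks = Dec 15, 1998.
Both prerequisites met — the incident is resolved (Jan 21, 1999), the fix is deployed (Dec 15, 1998); the later is Jan 21, 1999.
The postmortem is published: Jan 21, 1999 + 17 days = Feb 7, 1999.

7 February 1999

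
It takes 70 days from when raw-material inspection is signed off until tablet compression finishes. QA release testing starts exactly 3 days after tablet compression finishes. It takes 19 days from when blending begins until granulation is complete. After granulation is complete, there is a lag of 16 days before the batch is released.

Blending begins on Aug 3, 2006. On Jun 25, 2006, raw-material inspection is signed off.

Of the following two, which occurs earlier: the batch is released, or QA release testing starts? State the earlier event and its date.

Blending begins: Aug 3, 2006.
Granulation is complete: Aug 3, 2006 + 19 days = Aug 22, 2006.
The batch is released: Aug 22, 2006 + 16 days = Sep 7, 2006.
Raw-material inspection is signed off: Jun 25, 2006.
Tablet compression finishes: Jun 25, 2006 + 70 days = Sep 3, 2006.
QA release testing starts: Sep 3, 2006 + 3 days = Sep 6, 2006.
Comparing: the batch is released on Sep 7, 2006 vs QA release testing starts on Sep 6, 2006. Earlier: QA release testing starts.

QA release testing starts — Sep 6, 2006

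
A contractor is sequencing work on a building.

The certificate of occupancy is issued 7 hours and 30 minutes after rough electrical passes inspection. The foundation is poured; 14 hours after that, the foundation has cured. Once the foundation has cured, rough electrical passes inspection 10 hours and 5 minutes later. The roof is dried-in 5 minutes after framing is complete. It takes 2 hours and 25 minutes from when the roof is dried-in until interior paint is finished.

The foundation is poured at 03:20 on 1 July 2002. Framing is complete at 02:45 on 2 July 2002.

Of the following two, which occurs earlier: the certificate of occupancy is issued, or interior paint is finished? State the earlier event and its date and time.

The foundation is poured: 03:20 Jul 1, 2002.
The foundation has cured: 03:20 Jul 1, 2002 + 14h = 17:20 Jul 1, 2002.
Rough electrical passes inspection: 17:20 Jul 1, 2002 + 10h05m = 03:25 Jul 2, 2002.
The certificate of occupancy is issued: 03:25 Jul 2, 2002 + 7h30m = 10:55 Jul 2, 2002.
Framing is complete: 02:45 Jul 2, 2002.
The roof is dried-in: 02:45 Jul 2, 2002 + 5m = 02:50 Jul 2, 2002.
Interior paint is finished: 02:50 Jul 2, 2002 + 2h25m = 05:15 Jul 2, 2002.
Comparing: the certificate of occupancy is issued at 10:55 Jul 2, 2002 vs interior paint is finished at 05:15 Jul 2, 2002. Earlier: interior paint is finished.

Interior paint is finished — 05:15 on 2 July 2002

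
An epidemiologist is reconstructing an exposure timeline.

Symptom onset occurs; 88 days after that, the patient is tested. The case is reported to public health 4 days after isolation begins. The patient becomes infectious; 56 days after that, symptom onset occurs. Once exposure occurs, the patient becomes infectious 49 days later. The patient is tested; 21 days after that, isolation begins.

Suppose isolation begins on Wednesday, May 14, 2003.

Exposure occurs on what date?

Isolation begins: May 14, 2003.
The patient is tested: May 14, 2003 − 21 days = Apr 23, 2003.
Symptom onset occurs: Apr 23, 2003 − 88 days = Jan 25, 2003.
The patient becomes infectious: Jan 25, 2003 − 56 days = Nov 30, 2002.
Exposure occurs: Nov 30, 2002 − 49 days = Oct 12, 2002.

Saturday, October 12, 2002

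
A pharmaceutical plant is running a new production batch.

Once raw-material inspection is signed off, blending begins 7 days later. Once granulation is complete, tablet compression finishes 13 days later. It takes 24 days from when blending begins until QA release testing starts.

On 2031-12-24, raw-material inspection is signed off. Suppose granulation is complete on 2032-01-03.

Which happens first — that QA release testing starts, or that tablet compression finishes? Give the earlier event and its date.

Tablet compression finishes — 2032-01-16

Raw-material inspection is signed off: Dec 24, 2031.
Blending begins: Dec 24, 2031 + 7 days = Dec 31, 2031.
QA release testing starts: Dec 31, 2031 + 24 days = Jan 24, 2032.
Granulation is complete: Jan 3, 2032.
Tablet compression finishes: Jan 3, 2032 + 13 days = Jan 16, 2032.
Comparing: QA release testing starts on Jan 24, 2032 vs tablet compression finishes on Jan 16, 2032. Earlier: tablet compression finishes.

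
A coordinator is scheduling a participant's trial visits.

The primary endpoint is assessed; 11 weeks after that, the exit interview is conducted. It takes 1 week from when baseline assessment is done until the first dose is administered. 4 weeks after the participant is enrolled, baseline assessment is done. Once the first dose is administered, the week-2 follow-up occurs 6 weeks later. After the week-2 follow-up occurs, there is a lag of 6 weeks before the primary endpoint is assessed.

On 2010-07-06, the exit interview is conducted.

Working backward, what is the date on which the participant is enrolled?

2009-12-22

The exit interview is conducted: Jul 6, 2010.
The primary endpoint is assessed: Jul 6, 2010 − 11 weeks = Apr 20, 2010.
The week-2 follow-up occurs: Apr 20, 2010 − 6 weeks = Mar 9, 2010.
The first dose is administered: Mar 9, 2010 − 6 weeks = Jan 26, 2010.
Baseline assessment is done: Jan 26, 2010 − 1 week = Jan 19, 2010.
The participant is enrolled: Jan 19, 2010 − 4 weeks = Dec 22, 2009.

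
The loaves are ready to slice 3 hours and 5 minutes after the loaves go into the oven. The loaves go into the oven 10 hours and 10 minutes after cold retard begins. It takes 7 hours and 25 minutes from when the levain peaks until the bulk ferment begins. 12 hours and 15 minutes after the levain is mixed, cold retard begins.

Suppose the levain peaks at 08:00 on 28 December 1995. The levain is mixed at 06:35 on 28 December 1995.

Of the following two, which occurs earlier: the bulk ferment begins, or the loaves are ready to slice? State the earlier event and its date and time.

The levain peaks: 08:00 Dec 28, 1995.
The bulk ferment begins: 08:00 Dec 28, 1995 + 7h25m = 15:25 Dec 28, 1995.
The levain is mixed: 06:35 Dec 28, 1995.
Cold retard begins: 06:35 Dec 28, 1995 + 12h15m = 18:50 Dec 28, 1995.
The loaves go into the oven: 18:50 Dec 28, 1995 + 10h10m = 05:00 Dec 29, 1995.
The loaves are ready to slice: 05:00 Dec 29, 1995 + 3h05m = 08:05 Dec 29, 1995.
Comparing: the bulk ferment begins at 15:25 Dec 28, 1995 vs the loaves are ready to slice at 08:05 Dec 29, 1995. Earlier: the bulk ferment begins.

The bulk ferment begins — 15:25 on 28 December 1995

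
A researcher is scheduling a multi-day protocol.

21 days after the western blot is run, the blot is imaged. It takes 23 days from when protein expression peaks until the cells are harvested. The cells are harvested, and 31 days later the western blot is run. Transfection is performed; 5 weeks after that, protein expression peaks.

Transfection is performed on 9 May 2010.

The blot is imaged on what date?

27 August 2010

Transfection is performed: May 9, 2010.
Protein expression peaks: May 9, 2010 + 5 weeks = Jun 13, 2010.
The cells are harvested: Jun 13, 2010 + 23 days = Jul 6, 2010.
The western blot is run: Jul 6, 2010 + 31 days = Aug 6, 2010.
The blot is imaged: Aug 6, 2010 + 21 days = Aug 27, 2010.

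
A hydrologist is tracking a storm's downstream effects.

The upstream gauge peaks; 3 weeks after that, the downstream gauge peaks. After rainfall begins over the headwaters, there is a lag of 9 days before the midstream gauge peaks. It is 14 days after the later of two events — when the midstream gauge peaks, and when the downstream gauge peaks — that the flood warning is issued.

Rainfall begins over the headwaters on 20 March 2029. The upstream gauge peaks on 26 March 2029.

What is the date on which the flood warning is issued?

Rainfall begins over the headwaters: Mar 20, 2029.
The midstream gauge peaks: Mar 20, 2029 + 9 days = Mar 29, 2029.
The upstream gauge peaks: Mar 26, 2029.
The downstream gauge peaks: Mar 26, 2029 + 3 weeks = Apr 16, 2029.
Both prerequisites met — the midstream gauge peaks (Mar 29, 2029), the downstream gauge peaks (Apr 16, 2029); the later is Apr 16, 2029.
The flood warning is issued: Apr 16, 2029 + 14 days = Apr 30, 2029.

30 April 2029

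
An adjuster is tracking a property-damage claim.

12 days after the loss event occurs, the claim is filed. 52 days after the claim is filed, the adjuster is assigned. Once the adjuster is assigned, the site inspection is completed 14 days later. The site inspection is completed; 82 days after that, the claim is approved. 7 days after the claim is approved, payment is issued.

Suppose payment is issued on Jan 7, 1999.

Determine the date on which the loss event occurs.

Jul 24, 1998

Payment is issued: Jan 7, 1999.
The claim is approved: Jan 7, 1999 − 7 days = Dec 31, 1998.
The site inspection is completed: Dec 31, 1998 − 82 days = Oct 10, 1998.
The adjuster is assigned: Oct 10, 1998 − 14 days = Sep 26, 1998.
The claim is filed: Sep 26, 1998 − 52 days = Aug 5, 1998.
The loss event occurs: Aug 5, 1998 − 12 days = Jul 24, 1998.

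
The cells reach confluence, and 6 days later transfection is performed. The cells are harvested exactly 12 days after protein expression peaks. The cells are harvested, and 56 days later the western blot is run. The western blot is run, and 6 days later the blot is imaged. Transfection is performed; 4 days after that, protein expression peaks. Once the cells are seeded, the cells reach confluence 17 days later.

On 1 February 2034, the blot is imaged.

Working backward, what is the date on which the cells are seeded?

The blot is imaged: Feb 1, 2034.
The western blot is run: Feb 1, 2034 − 6 days = Jan 26, 2034.
The cells are harvested: Jan 26, 2034 − 56 days = Dec 1, 2033.
Protein expression peaks: Dec 1, 2033 − 12 days = Nov 19, 2033.
Transfection is performed: Nov 19, 2033 − 4 days = Nov 15, 2033.
The cells reach confluence: Nov 15, 2033 − 6 days = Nov 9, 2033.
The cells are seeded: Nov 9, 2033 − 17 days = Oct 23, 2033.

23 October 2033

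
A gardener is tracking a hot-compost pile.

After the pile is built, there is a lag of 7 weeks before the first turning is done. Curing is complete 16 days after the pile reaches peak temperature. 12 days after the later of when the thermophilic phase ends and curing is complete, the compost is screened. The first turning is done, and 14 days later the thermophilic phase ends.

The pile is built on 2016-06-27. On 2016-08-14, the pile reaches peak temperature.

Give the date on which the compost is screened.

2016-09-11

The pile is built: Jun 27, 2016.
The first turning is done: Jun 27, 2016 + 7 weeks = Aug 15, 2016.
The thermophilic phase ends: Aug 15, 2016 + 14 days = Aug 29, 2016.
The pile reaches peak temperature: Aug 14, 2016.
Curing is complete: Aug 14, 2016 + 16 days = Aug 30, 2016.
Both prerequisites met — the thermophilic phase ends (Aug 29, 2016), curing is complete (Aug 30, 2016); the later is Aug 30, 2016.
The compost is screened: Aug 30, 2016 + 12 days = Sep 11, 2016.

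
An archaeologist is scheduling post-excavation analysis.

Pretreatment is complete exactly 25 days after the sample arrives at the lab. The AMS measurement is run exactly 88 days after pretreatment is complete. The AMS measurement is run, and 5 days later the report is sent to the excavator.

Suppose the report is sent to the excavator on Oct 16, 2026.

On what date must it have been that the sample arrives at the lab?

Jun 20, 2026

The report is sent to the excavator: Oct 16, 2026.
The AMS measurement is run: Oct 16, 2026 − 5 days = Oct 11, 2026.
Pretreatment is complete: Oct 11, 2026 − 88 days = Jul 15, 2026.
The sample arrives at the lab: Jul 15, 2026 − 25 days = Jun 20, 2026.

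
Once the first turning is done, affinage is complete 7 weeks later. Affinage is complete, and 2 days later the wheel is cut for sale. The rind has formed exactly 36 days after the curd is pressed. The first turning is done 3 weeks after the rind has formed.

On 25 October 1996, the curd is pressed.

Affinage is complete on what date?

The curd is pressed: Oct 25, 1996.
The rind has formed: Oct 25, 1996 + 36 days = Nov 30, 1996.
The first turning is done: Nov 30, 1996 + 3 weeks = Dec 21, 1996.
Affinage is complete: Dec 21, 1996 + 7 weeks = Feb 8, 1997.

8 February 1997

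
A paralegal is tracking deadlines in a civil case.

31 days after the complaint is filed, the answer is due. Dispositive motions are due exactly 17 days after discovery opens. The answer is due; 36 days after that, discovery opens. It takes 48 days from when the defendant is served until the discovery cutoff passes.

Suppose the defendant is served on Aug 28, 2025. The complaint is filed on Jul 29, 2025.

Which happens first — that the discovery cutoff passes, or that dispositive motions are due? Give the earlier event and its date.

The defendant is served: Aug 28, 2025.
The discovery cutoff passes: Aug 28, 2025 + 48 days = Oct 15, 2025.
The complaint is filed: Jul 29, 2025.
The answer is due: Jul 29, 2025 + 31 days = Aug 29, 2025.
Discovery opens: Aug 29, 2025 + 36 days = Oct 4, 2025.
Dispositive motions are due: Oct 4, 2025 + 17 days = Oct 21, 2025.
Comparing: the discovery cutoff passes on Oct 15, 2025 vs dispositive motions are due on Oct 21, 2025. Earlier: the discovery cutoff passes.

The discovery cutoff passes — Oct 15, 2025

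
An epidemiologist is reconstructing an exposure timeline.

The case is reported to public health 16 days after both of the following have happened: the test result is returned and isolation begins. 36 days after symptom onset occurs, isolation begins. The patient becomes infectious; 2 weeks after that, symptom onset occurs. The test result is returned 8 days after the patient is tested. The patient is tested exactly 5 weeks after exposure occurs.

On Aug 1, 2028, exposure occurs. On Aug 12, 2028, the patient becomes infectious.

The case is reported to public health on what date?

Oct 17, 2028

Exposure occurs: Aug 1, 2028.
The patient is tested: Aug 1, 2028 + 5 weeks = Sep 5, 2028.
The test result is returned: Sep 5, 2028 + 8 days = Sep 13, 2028.
The patient becomes infectious: Aug 12, 2028.
Symptom onset occurs: Aug 12, 2028 + 2 weeks = Aug 26, 2028.
Isolation begins: Aug 26, 2028 + 36 days = Oct 1, 2028.
Both prerequisites met — the test result is returned (Sep 13, 2028), isolation begins (Oct 1, 2028); the later is Oct 1, 2028.
The case is reported to public health: Oct 1, 2028 + 16 days = Oct 17, 2028.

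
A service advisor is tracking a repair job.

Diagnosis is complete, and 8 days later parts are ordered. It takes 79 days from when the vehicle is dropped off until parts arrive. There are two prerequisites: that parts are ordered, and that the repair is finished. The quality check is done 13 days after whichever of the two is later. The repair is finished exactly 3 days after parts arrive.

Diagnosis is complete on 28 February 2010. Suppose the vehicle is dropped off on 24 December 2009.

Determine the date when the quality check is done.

Diagnosis is complete: Feb 28, 2010.
Parts are ordered: Feb 28, 2010 + 8 days = Mar 8, 2010.
The vehicle is dropped off: Dec 24, 2009.
Parts arrive: Dec 24, 2009 + 79 days = Mar 13, 2010.
The repair is finished: Mar 13, 2010 + 3 days = Mar 16, 2010.
Both prerequisites met — parts are ordered (Mar 8, 2010), the repair is finished (Mar 16, 2010); the later is Mar 16, 2010.
The quality check is done: Mar 16, 2010 + 13 days = Mar 29, 2010.

29 March 2010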